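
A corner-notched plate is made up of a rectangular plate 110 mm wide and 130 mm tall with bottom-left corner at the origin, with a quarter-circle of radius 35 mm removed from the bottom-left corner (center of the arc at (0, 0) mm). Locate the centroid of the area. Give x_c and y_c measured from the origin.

plate: A = 110 × 130 = 14300.00, centroid at (55.00, 65.00).
removed quarter-circle: A = −¼π·35² = -962.11, centroid at (14.85, 14.85).
ΣA = 13337.89 mm², ΣAx_c = 772208.33 mm³, ΣAy_c = 915208.33 mm³.
x_c = 772208.33/13337.89 = 57.90 mm; y_c = 915208.33/13337.89 = 68.62 mm.

x_c = 57.90 mm, y_c = 68.62 mm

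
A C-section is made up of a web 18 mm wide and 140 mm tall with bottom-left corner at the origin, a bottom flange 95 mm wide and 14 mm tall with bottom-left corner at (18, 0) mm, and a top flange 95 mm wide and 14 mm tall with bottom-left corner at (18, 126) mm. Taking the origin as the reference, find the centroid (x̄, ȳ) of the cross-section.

x̄ = 38.01 mm, ȳ = 70.00 mm

Part | A | x̄ᵢ | ȳᵢ | A·x̄ᵢ | A·ȳᵢ
web | 2520.00 | 9.00 | 70.00 | 22680.00 | 176400.00
bottom flange | 1330.00 | 65.50 | 7.00 | 87115.00 | 9310.00
top flange | 1330.00 | 65.50 | 133.00 | 87115.00 | 176890.00
Σ | 5180.00 |  |  | 196910.00 | 362600.00
x̄ = 196910.00 / 5180.00 = 38.01 mm
ȳ = 362600.00 / 5180.00 = 70.00 mm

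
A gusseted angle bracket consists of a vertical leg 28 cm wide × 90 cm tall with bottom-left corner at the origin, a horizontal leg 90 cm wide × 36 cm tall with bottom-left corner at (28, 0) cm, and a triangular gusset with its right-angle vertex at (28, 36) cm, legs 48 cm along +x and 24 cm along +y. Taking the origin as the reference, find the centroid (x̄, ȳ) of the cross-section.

x̄ = 46.90 cm, ȳ = 31.10 cm

Part | A | x̄ᵢ | ȳᵢ | A·x̄ᵢ | A·ȳᵢ
vertical leg | 2520.00 | 14.00 | 45.00 | 35280.00 | 113400.00
horizontal leg | 3240.00 | 73.00 | 18.00 | 236520.00 | 58320.00
gusset | 576.00 | 44.00 | 44.00 | 25344.00 | 25344.00
Σ | 6336.00 |  |  | 297144.00 | 197064.00
x̄ = 297144.00 / 6336.00 = 46.90 cm
ȳ = 197064.00 / 6336.00 = 31.10 cm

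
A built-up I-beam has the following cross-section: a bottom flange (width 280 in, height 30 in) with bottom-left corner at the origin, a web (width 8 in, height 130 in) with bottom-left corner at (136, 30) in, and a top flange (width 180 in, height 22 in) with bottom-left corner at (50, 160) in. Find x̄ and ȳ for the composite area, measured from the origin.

bottom flange: A = 280 × 30 = 8400.00, centroid at (140.00, 15.00).
web: A = 8 × 130 = 1040.00, centroid at (140.00, 95.00).
top flange: A = 180 × 22 = 3960.00, centroid at (140.00, 171.00).
ΣA = 13400.00 in², ΣAx̄ = 1876000.00 in³, ΣAȳ = 901960.00 in³.
x̄ = 1876000.00/13400.00 = 140.00 in; ȳ = 901960.00/13400.00 = 67.31 in.

x̄ = 140.00 in, ȳ = 67.31 in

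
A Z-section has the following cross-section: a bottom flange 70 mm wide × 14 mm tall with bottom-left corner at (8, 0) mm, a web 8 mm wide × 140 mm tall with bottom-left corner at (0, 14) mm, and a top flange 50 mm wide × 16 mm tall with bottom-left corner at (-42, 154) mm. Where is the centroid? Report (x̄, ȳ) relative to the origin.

x̄ = 11.39 mm, ȳ = 79.50 mm

bottom flange: A = 70 × 14 = 980.00, centroid at (43.00, 7.00).
web: A = 8 × 140 = 1120.00, centroid at (4.00, 84.00).
top flange: A = 50 × 16 = 800.00, centroid at (-17.00, 162.00).
ΣA = 2900.00 mm², ΣAx̄ = 33020.00 mm³, ΣAȳ = 230540.00 mm³.
x̄ = 33020.00/2900.00 = 11.39 mm; ȳ = 230540.00/2900.00 = 79.50 mm.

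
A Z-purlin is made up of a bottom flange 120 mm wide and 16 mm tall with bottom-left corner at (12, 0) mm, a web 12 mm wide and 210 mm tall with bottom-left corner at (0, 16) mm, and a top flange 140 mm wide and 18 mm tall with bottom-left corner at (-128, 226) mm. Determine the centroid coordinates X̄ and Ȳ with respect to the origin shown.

X̄ = 1.03 mm, Ȳ = 131.10 mm

Part | A | x̄ᵢ | ȳᵢ | A·x̄ᵢ | A·ȳᵢ
bottom flange | 1920.00 | 72.00 | 8.00 | 138240.00 | 15360.00
web | 2520.00 | 6.00 | 121.00 | 15120.00 | 304920.00
top flange | 2520.00 | -58.00 | 235.00 | -146160.00 | 592200.00
Σ | 6960.00 |  |  | 7200.00 | 912480.00
X̄ = 7200.00 / 6960.00 = 1.03 mm
Ȳ = 912480.00 / 6960.00 = 131.10 mm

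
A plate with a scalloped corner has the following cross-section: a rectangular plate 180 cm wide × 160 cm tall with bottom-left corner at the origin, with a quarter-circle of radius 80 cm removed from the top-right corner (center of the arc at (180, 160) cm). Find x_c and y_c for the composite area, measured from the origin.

plate: A = 180 × 160 = 28800.00, centroid at (90.00, 80.00).
removed quarter-circle: A = −¼π·80² = -5026.55, centroid at (146.05, 126.05).
ΣA = 23773.45 cm², ΣAx_c = 1857887.98 cm³, ΣAy_c = 1670418.95 cm³.
x_c = 1857887.98/23773.45 = 78.15 cm; y_c = 1670418.95/23773.45 = 70.26 cm.

x_c = 78.15 cm, y_c = 70.26 cm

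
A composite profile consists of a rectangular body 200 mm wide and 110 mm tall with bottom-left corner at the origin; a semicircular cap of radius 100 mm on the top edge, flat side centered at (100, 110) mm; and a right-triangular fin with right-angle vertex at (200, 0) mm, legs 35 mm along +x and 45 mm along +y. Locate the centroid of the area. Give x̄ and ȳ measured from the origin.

rectangular body: A = 200 × 110 = 22000.00, centroid at (100.00, 55.00).
semicircular top: A = ½π·100² = 15707.96, centroid at (100.00, 152.44).
triangular fin: A = ½·35·45 = 787.50, centroid at (211.67, 15.00).
ΣA = 38495.46 mm², ΣAx̄ = 3937483.83 mm³, ΣAȳ = 3616355.13 mm³.
x̄ = 3937483.83/38495.46 = 102.28 mm; ȳ = 3616355.13/38495.46 = 93.94 mm.

x̄ = 102.28 mm, ȳ = 93.94 mm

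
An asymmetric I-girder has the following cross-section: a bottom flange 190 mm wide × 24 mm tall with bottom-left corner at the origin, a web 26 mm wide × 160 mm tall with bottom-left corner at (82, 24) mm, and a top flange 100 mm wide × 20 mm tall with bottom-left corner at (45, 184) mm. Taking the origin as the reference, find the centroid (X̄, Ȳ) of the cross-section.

Part | A | x̄ᵢ | ȳᵢ | A·x̄ᵢ | A·ȳᵢ
bottom flange | 4560.00 | 95.00 | 12.00 | 433200.00 | 54720.00
web | 4160.00 | 95.00 | 104.00 | 395200.00 | 432640.00
top flange | 2000.00 | 95.00 | 194.00 | 190000.00 | 388000.00
Σ | 10720.00 |  |  | 1018400.00 | 875360.00
X̄ = 1018400.00 / 10720.00 = 95.00 mm
Ȳ = 875360.00 / 10720.00 = 81.66 mm

X̄ = 95.00 mm, Ȳ = 81.66 mm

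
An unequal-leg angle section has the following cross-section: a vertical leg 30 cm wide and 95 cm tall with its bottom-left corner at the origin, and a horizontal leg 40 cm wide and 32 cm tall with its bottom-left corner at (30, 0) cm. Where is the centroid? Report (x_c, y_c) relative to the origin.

Part | A | x̄ᵢ | ȳᵢ | A·x̄ᵢ | A·ȳᵢ
vertical leg | 2850.00 | 15.00 | 47.50 | 42750.00 | 135375.00
horizontal leg | 1280.00 | 50.00 | 16.00 | 64000.00 | 20480.00
Σ | 4130.00 |  |  | 106750.00 | 155855.00
x_c = 106750.00 / 4130.00 = 25.85 cm
y_c = 155855.00 / 4130.00 = 37.74 cm

x_c = 25.85 cm, y_c = 37.74 cm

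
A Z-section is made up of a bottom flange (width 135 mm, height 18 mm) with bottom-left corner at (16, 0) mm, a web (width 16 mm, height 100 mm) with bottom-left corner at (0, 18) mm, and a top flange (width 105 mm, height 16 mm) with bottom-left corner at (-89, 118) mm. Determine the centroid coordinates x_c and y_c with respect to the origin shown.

x_c = 27.04 mm, y_c = 59.96 mm

bottom flange: A = 135 × 18 = 2430.00, centroid at (83.50, 9.00).
web: A = 16 × 100 = 1600.00, centroid at (8.00, 68.00).
top flange: A = 105 × 16 = 1680.00, centroid at (-36.50, 126.00).
ΣA = 5710.00 mm², ΣAx_c = 154385.00 mm³, ΣAy_c = 342350.00 mm³.
x_c = 154385.00/5710.00 = 27.04 mm; y_c = 342350.00/5710.00 = 59.96 mm.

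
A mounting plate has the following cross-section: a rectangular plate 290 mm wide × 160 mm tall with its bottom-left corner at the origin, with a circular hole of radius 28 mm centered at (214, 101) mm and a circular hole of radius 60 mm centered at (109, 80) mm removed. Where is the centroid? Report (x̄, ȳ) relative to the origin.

plate: A = 290 × 160 = 46400.00, centroid at (145.00, 80.00).
hole 1: A = −π·28² = -2463.01, centroid at (214.00, 101.00).
hole 2: A = −π·60² = -11309.73, centroid at (109.00, 80.00).
ΣA = 32627.26 mm², ΣAx̄ = 4968155.19 mm³, ΣAȳ = 2558457.44 mm³.
x̄ = 4968155.19/32627.26 = 152.27 mm; ȳ = 2558457.44/32627.26 = 78.41 mm.

x̄ = 152.27 mm, ȳ = 78.41 mm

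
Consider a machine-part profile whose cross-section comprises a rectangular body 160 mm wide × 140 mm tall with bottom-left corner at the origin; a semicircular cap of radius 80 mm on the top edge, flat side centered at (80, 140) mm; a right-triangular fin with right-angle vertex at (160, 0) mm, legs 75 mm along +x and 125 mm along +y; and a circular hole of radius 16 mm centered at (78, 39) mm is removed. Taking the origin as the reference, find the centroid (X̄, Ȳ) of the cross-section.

X̄ = 93.59 mm, Ȳ = 95.79 mm

rectangular body: A = 160 × 140 = 22400.00, centroid at (80.00, 70.00).
semicircular top: A = ½π·80² = 10053.10, centroid at (80.00, 173.95).
triangular fin: A = ½·75·125 = 4687.50, centroid at (185.00, 41.67).
hole: A = −π·16² = -804.25, centroid at (78.00, 39.00).
ΣA = 36336.35 mm², ΣAX̄ = 3400703.90 mm³, ΣAȲ = 3480713.68 mm³.
X̄ = 3400703.90/36336.35 = 93.59 mm; Ȳ = 3480713.68/36336.35 = 95.79 mm.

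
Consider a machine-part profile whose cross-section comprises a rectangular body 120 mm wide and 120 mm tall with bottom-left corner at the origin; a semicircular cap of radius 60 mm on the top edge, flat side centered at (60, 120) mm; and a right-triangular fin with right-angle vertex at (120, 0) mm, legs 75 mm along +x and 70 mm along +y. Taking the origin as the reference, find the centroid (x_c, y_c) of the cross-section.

x_c = 69.84 mm, y_c = 77.07 mm

Part | A | x̄ᵢ | ȳᵢ | A·x̄ᵢ | A·ȳᵢ
rectangular body | 14400.00 | 60.00 | 60.00 | 864000.00 | 864000.00
semicircular top | 5654.87 | 60.00 | 145.46 | 339292.01 | 822584.01
triangular fin | 2625.00 | 145.00 | 23.33 | 380625.00 | 61250.00
Σ | 22679.87 |  |  | 1583917.01 | 1747834.01
x_c = 1583917.01 / 22679.87 = 69.84 mm
y_c = 1747834.01 / 22679.87 = 77.07 mm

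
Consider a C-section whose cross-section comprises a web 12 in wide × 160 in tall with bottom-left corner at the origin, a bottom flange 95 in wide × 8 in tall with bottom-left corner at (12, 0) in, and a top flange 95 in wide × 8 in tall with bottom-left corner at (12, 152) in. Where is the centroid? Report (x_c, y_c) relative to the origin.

Part | A | x̄ᵢ | ȳᵢ | A·x̄ᵢ | A·ȳᵢ
web | 1920.00 | 6.00 | 80.00 | 11520.00 | 153600.00
bottom flange | 760.00 | 59.50 | 4.00 | 45220.00 | 3040.00
top flange | 760.00 | 59.50 | 156.00 | 45220.00 | 118560.00
Σ | 3440.00 |  |  | 101960.00 | 275200.00
x_c = 101960.00 / 3440.00 = 29.64 in
y_c = 275200.00 / 3440.00 = 80.00 in

x_c = 29.64 in, y_c = 80.00 in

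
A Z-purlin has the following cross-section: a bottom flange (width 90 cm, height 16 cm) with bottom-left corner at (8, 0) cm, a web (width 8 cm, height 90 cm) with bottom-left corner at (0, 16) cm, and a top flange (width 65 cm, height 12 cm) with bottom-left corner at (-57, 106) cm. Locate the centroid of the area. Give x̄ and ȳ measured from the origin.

x̄ = 20.44 cm, ȳ = 48.57 cm

Part | A | x̄ᵢ | ȳᵢ | A·x̄ᵢ | A·ȳᵢ
bottom flange | 1440.00 | 53.00 | 8.00 | 76320.00 | 11520.00
web | 720.00 | 4.00 | 61.00 | 2880.00 | 43920.00
top flange | 780.00 | -24.50 | 112.00 | -19110.00 | 87360.00
Σ | 2940.00 |  |  | 60090.00 | 142800.00
x̄ = 60090.00 / 2940.00 = 20.44 cm
ȳ = 142800.00 / 2940.00 = 48.57 cm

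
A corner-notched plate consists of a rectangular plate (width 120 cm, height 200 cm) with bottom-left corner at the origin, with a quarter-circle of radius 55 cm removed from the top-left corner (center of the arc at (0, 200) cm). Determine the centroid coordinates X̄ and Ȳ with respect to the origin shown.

Part | A | x̄ᵢ | ȳᵢ | A·x̄ᵢ | A·ȳᵢ
plate | 24000.00 | 60.00 | 100.00 | 1440000.00 | 2400000.00
removed quarter-circle | -2375.83 | 23.34 | 176.66 | -55458.33 | -419707.56
Σ | 21624.17 |  |  | 1384541.67 | 1980292.44
X̄ = 1384541.67 / 21624.17 = 64.03 cm
Ȳ = 1980292.44 / 21624.17 = 91.58 cm

X̄ = 64.03 cm, Ȳ = 91.58 cm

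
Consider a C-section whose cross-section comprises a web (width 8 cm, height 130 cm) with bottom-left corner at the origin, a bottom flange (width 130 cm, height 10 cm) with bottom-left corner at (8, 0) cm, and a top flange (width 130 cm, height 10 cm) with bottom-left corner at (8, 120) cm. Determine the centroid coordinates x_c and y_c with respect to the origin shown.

x_c = 53.29 cm, y_c = 65.00 cm

Part | A | x̄ᵢ | ȳᵢ | A·x̄ᵢ | A·ȳᵢ
web | 1040.00 | 4.00 | 65.00 | 4160.00 | 67600.00
bottom flange | 1300.00 | 73.00 | 5.00 | 94900.00 | 6500.00
top flange | 1300.00 | 73.00 | 125.00 | 94900.00 | 162500.00
Σ | 3640.00 |  |  | 193960.00 | 236600.00
x_c = 193960.00 / 3640.00 = 53.29 cm
y_c = 236600.00 / 3640.00 = 65.00 cm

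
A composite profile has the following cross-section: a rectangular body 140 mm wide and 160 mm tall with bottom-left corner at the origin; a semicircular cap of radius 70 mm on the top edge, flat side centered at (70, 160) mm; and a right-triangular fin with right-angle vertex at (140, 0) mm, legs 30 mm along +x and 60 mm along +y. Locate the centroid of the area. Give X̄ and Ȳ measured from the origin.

rectangular body: A = 140 × 160 = 22400.00, centroid at (70.00, 80.00).
semicircular top: A = ½π·70² = 7696.90, centroid at (70.00, 189.71).
triangular fin: A = ½·30·60 = 900.00, centroid at (150.00, 20.00).
ΣA = 30996.90 mm², ΣAX̄ = 2241783.14 mm³, ΣAȲ = 3270170.99 mm³.
X̄ = 2241783.14/30996.90 = 72.32 mm; Ȳ = 3270170.99/30996.90 = 105.50 mm.

X̄ = 72.32 mm, Ȳ = 105.50 mm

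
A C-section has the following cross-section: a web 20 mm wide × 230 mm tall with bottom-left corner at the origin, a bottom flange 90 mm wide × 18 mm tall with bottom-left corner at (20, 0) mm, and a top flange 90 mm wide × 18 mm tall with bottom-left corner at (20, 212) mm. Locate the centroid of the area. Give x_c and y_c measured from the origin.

x_c = 32.73 mm, y_c = 115.00 mm

web: A = 20 × 230 = 4600.00, centroid at (10.00, 115.00).
bottom flange: A = 90 × 18 = 1620.00, centroid at (65.00, 9.00).
top flange: A = 90 × 18 = 1620.00, centroid at (65.00, 221.00).
ΣA = 7840.00 mm², ΣAx_c = 256600.00 mm³, ΣAy_c = 901600.00 mm³.
x_c = 256600.00/7840.00 = 32.73 mm; y_c = 901600.00/7840.00 = 115.00 mm.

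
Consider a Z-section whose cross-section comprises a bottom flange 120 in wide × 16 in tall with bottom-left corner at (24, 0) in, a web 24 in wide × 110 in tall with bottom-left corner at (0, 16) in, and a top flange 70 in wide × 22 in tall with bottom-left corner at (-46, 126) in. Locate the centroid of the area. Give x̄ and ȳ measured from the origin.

bottom flange: A = 120 × 16 = 1920.00, centroid at (84.00, 8.00).
web: A = 24 × 110 = 2640.00, centroid at (12.00, 71.00).
top flange: A = 70 × 22 = 1540.00, centroid at (-11.00, 137.00).
ΣA = 6100.00 in², ΣAx̄ = 176020.00 in³, ΣAȳ = 413780.00 in³.
x̄ = 176020.00/6100.00 = 28.86 in; ȳ = 413780.00/6100.00 = 67.83 in.

x̄ = 28.86 in, ȳ = 67.83 in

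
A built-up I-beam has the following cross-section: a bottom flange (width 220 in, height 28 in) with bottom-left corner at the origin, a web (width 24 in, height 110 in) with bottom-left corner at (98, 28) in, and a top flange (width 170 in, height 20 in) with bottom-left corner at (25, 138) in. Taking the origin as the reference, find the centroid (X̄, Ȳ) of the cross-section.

X̄ = 110.00 in, Ȳ = 66.28 in

bottom flange: A = 220 × 28 = 6160.00, centroid at (110.00, 14.00).
web: A = 24 × 110 = 2640.00, centroid at (110.00, 83.00).
top flange: A = 170 × 20 = 3400.00, centroid at (110.00, 148.00).
ΣA = 12200.00 in²
ΣAX̄ = (6160.00)(110.00) + (2640.00)(110.00) + (3400.00)(110.00) = 1342000.00 in³
ΣAȲ = (6160.00)(14.00) + (2640.00)(83.00) + (3400.00)(148.00) = 808560.00 in³
X̄ = 1342000.00 / 12200.00 = 110.00 in
Ȳ = 808560.00 / 12200.00 = 66.28 in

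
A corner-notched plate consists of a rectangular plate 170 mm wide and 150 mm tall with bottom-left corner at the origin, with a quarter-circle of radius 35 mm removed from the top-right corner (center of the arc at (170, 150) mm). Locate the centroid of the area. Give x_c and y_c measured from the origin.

x_c = 82.25 mm, y_c = 72.64 mm

plate: A = 170 × 150 = 25500.00, centroid at (85.00, 75.00).
removed quarter-circle: A = −¼π·35² = -962.11, centroid at (155.15, 135.15).
ΣA = 24537.89 mm², ΣAx_c = 2018232.50 mm³, ΣAy_c = 1782474.75 mm³.
x_c = 2018232.50/24537.89 = 82.25 mm; y_c = 1782474.75/24537.89 = 72.64 mm.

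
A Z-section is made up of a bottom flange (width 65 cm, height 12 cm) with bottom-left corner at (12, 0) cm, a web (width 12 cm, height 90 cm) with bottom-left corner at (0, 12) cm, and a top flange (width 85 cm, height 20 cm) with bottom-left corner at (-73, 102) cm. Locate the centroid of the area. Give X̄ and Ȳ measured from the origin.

X̄ = -2.99 cm, Ȳ = 72.09 cm

bottom flange: A = 65 × 12 = 780.00, centroid at (44.50, 6.00).
web: A = 12 × 90 = 1080.00, centroid at (6.00, 57.00).
top flange: A = 85 × 20 = 1700.00, centroid at (-30.50, 112.00).
ΣA = 3560.00 cm²
ΣAX̄ = (780.00)(44.50) + (1080.00)(6.00) + (1700.00)(-30.50) = -10660.00 cm³
ΣAȲ = (780.00)(6.00) + (1080.00)(57.00) + (1700.00)(112.00) = 256640.00 cm³
X̄ = -10660.00 / 3560.00 = -2.99 cm
Ȳ = 256640.00 / 3560.00 = 72.09 cm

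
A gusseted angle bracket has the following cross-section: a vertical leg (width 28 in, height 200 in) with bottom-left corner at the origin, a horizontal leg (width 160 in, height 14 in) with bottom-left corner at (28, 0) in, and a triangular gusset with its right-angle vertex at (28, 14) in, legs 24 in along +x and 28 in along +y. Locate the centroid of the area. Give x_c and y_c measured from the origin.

vertical leg: A = 28 × 200 = 5600.00, centroid at (14.00, 100.00).
horizontal leg: A = 160 × 14 = 2240.00, centroid at (108.00, 7.00).
gusset: A = ½·24·28 = 336.00, centroid at (36.00, 23.33).
ΣA = 8176.00 in², ΣAx_c = 332416.00 in³, ΣAy_c = 583520.00 in³.
x_c = 332416.00/8176.00 = 40.66 in; y_c = 583520.00/8176.00 = 71.37 in.

x_c = 40.66 in, y_c = 71.37 in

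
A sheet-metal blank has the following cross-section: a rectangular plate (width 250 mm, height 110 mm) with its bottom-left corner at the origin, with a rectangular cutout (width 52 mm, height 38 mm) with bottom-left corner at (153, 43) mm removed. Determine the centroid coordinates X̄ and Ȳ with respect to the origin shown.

Part | A | x̄ᵢ | ȳᵢ | A·x̄ᵢ | A·ȳᵢ
plate | 27500.00 | 125.00 | 55.00 | 3437500.00 | 1512500.00
hole | -1976.00 | 179.00 | 62.00 | -353704.00 | -122512.00
Σ | 25524.00 |  |  | 3083796.00 | 1389988.00
X̄ = 3083796.00 / 25524.00 = 120.82 mm
Ȳ = 1389988.00 / 25524.00 = 54.46 mm

X̄ = 120.82 mm, Ȳ = 54.46 mm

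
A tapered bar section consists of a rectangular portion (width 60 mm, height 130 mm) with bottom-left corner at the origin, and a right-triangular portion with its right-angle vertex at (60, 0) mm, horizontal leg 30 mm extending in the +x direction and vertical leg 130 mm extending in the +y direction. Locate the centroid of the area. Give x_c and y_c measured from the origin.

x_c = 38.00 mm, y_c = 60.67 mm

rectangular portion: A = 60 × 130 = 7800.00, centroid at (30.00, 65.00).
triangular portion: A = ½·30·130 = 1950.00, centroid at (70.00, 43.33).
ΣA = 9750.00 mm²
ΣAx_c = (7800.00)(30.00) + (1950.00)(70.00) = 370500.00 mm³
ΣAy_c = (7800.00)(65.00) + (1950.00)(43.33) = 591500.00 mm³
x_c = 370500.00 / 9750.00 = 38.00 mm
y_c = 591500.00 / 9750.00 = 60.67 mm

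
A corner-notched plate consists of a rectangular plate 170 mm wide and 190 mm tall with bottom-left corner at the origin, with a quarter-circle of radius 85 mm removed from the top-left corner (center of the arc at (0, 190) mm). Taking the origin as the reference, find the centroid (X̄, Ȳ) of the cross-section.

plate: A = 170 × 190 = 32300.00, centroid at (85.00, 95.00).
removed quarter-circle: A = −¼π·85² = -5674.50, centroid at (36.08, 153.92).
ΣA = 26625.50 mm²
ΣAX̄ = (32300.00)(85.00) + (-5674.50)(36.08) = 2540791.67 mm³
ΣAȲ = (32300.00)(95.00) + (-5674.50)(153.92) = 2195053.00 mm³
X̄ = 2540791.67 / 26625.50 = 95.43 mm
Ȳ = 2195053.00 / 26625.50 = 82.44 mm

X̄ = 95.43 mm, Ȳ = 82.44 mm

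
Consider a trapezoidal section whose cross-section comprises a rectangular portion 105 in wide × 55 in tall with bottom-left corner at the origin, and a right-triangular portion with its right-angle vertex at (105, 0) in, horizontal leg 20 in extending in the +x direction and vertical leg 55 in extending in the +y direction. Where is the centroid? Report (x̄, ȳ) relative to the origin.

rectangular portion: A = 105 × 55 = 5775.00, centroid at (52.50, 27.50).
triangular portion: A = ½·20·55 = 550.00, centroid at (111.67, 18.33).
ΣA = 6325.00 in², ΣAx̄ = 364604.17 in³, ΣAȳ = 168895.83 in³.
x̄ = 364604.17/6325.00 = 57.64 in; ȳ = 168895.83/6325.00 = 26.70 in.

x̄ = 57.64 in, ȳ = 26.70 in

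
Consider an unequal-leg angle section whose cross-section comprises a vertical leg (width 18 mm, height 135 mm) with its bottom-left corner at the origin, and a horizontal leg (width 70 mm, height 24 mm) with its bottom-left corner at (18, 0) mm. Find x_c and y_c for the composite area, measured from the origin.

x_c = 26.99 mm, y_c = 44.81 mm

vertical leg: A = 18 × 135 = 2430.00, centroid at (9.00, 67.50).
horizontal leg: A = 70 × 24 = 1680.00, centroid at (53.00, 12.00).
ΣA = 4110.00 mm², ΣAx_c = 110910.00 mm³, ΣAy_c = 184185.00 mm³.
x_c = 110910.00/4110.00 = 26.99 mm; y_c = 184185.00/4110.00 = 44.81 mm.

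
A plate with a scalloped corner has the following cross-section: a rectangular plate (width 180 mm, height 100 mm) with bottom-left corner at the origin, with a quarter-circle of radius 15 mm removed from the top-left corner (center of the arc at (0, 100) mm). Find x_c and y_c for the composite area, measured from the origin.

Part | A | x̄ᵢ | ȳᵢ | A·x̄ᵢ | A·ȳᵢ
plate | 18000.00 | 90.00 | 50.00 | 1620000.00 | 900000.00
removed quarter-circle | -176.71 | 6.37 | 93.63 | -1125.00 | -16546.46
Σ | 17823.29 |  |  | 1618875.00 | 883453.54
x_c = 1618875.00 / 17823.29 = 90.83 mm
y_c = 883453.54 / 17823.29 = 49.57 mm

x_c = 90.83 mm, y_c = 49.57 mm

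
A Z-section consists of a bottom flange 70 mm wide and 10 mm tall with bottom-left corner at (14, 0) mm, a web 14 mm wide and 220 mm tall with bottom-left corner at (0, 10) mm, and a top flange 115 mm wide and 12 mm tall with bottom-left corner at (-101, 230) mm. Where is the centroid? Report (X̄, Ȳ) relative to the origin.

Part | A | x̄ᵢ | ȳᵢ | A·x̄ᵢ | A·ȳᵢ
bottom flange | 700.00 | 49.00 | 5.00 | 34300.00 | 3500.00
web | 3080.00 | 7.00 | 120.00 | 21560.00 | 369600.00
top flange | 1380.00 | -43.50 | 236.00 | -60030.00 | 325680.00
Σ | 5160.00 |  |  | -4170.00 | 698780.00
X̄ = -4170.00 / 5160.00 = -0.81 mm
Ȳ = 698780.00 / 5160.00 = 135.42 mm

X̄ = -0.81 mm, Ȳ = 135.42 mm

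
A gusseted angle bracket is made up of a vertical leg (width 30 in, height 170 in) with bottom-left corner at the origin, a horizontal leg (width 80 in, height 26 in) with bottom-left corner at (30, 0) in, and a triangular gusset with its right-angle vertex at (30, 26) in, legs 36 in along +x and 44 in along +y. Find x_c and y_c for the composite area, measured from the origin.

x_c = 32.03 in, y_c = 61.81 in

vertical leg: A = 30 × 170 = 5100.00, centroid at (15.00, 85.00).
horizontal leg: A = 80 × 26 = 2080.00, centroid at (70.00, 13.00).
gusset: A = ½·36·44 = 792.00, centroid at (42.00, 40.67).
ΣA = 7972.00 in²
ΣAx_c = (5100.00)(15.00) + (2080.00)(70.00) + (792.00)(42.00) = 255364.00 in³
ΣAy_c = (5100.00)(85.00) + (2080.00)(13.00) + (792.00)(40.67) = 492748.00 in³
x_c = 255364.00 / 7972.00 = 32.03 in
y_c = 492748.00 / 7972.00 = 61.81 in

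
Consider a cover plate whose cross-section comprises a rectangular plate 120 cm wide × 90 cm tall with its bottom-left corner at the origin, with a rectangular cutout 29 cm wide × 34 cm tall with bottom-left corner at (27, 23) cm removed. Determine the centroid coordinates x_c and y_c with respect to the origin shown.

plate: A = 120 × 90 = 10800.00, centroid at (60.00, 45.00).
hole: A = −(29 × 34) = -986.00, centroid at (41.50, 40.00).
ΣA = 9814.00 cm², ΣAx_c = 607081.00 cm³, ΣAy_c = 446560.00 cm³.
x_c = 607081.00/9814.00 = 61.86 cm; y_c = 446560.00/9814.00 = 45.50 cm.

x_c = 61.86 cm, y_c = 45.50 cm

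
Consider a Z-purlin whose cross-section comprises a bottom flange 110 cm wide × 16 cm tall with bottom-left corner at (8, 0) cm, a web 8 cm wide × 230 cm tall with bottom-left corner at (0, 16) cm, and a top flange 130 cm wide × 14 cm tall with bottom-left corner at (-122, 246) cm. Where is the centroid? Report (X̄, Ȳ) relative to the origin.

bottom flange: A = 110 × 16 = 1760.00, centroid at (63.00, 8.00).
web: A = 8 × 230 = 1840.00, centroid at (4.00, 131.00).
top flange: A = 130 × 14 = 1820.00, centroid at (-57.00, 253.00).
ΣA = 5420.00 cm²
ΣAX̄ = (1760.00)(63.00) + (1840.00)(4.00) + (1820.00)(-57.00) = 14500.00 cm³
ΣAȲ = (1760.00)(8.00) + (1840.00)(131.00) + (1820.00)(253.00) = 715580.00 cm³
X̄ = 14500.00 / 5420.00 = 2.68 cm
Ȳ = 715580.00 / 5420.00 = 132.03 cm

X̄ = 2.68 cm, Ȳ = 132.03 cm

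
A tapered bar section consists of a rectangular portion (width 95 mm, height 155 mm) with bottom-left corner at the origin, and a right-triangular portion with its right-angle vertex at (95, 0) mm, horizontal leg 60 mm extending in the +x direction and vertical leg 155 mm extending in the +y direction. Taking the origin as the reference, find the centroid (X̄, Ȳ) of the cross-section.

X̄ = 63.70 mm, Ȳ = 71.30 mm

Part | A | x̄ᵢ | ȳᵢ | A·x̄ᵢ | A·ȳᵢ
rectangular portion | 14725.00 | 47.50 | 77.50 | 699437.50 | 1141187.50
triangular portion | 4650.00 | 115.00 | 51.67 | 534750.00 | 240250.00
Σ | 19375.00 |  |  | 1234187.50 | 1381437.50
X̄ = 1234187.50 / 19375.00 = 63.70 mm
Ȳ = 1381437.50 / 19375.00 = 71.30 mm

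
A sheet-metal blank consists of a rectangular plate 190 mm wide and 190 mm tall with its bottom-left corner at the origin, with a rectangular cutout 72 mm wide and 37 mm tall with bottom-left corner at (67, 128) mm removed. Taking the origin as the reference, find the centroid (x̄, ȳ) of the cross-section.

plate: A = 190 × 190 = 36100.00, centroid at (95.00, 95.00).
hole: A = −(72 × 37) = -2664.00, centroid at (103.00, 146.50).
ΣA = 33436.00 mm², ΣAx̄ = 3155108.00 mm³, ΣAȳ = 3039224.00 mm³.
x̄ = 3155108.00/33436.00 = 94.36 mm; ȳ = 3039224.00/33436.00 = 90.90 mm.

x̄ = 94.36 mm, ȳ = 90.90 mm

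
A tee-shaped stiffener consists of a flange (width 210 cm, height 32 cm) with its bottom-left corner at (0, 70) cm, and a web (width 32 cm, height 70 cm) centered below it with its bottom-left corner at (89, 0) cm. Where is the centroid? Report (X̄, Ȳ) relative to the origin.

X̄ = 105.00 cm, Ȳ = 73.25 cm

web: A = 32 × 70 = 2240.00, centroid at (105.00, 35.00).
flange: A = 210 × 32 = 6720.00, centroid at (105.00, 86.00).
ΣA = 8960.00 cm²
ΣAX̄ = (2240.00)(105.00) + (6720.00)(105.00) = 940800.00 cm³
ΣAȲ = (2240.00)(35.00) + (6720.00)(86.00) = 656320.00 cm³
X̄ = 940800.00 / 8960.00 = 105.00 cm
Ȳ = 656320.00 / 8960.00 = 73.25 cm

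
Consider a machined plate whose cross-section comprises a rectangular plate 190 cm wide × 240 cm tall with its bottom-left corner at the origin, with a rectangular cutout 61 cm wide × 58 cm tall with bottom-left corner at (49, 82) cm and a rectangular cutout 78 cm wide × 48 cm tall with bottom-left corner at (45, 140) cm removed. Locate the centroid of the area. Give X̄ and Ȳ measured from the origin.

X̄ = 97.51 cm, Ȳ = 116.53 cm

Part | A | x̄ᵢ | ȳᵢ | A·x̄ᵢ | A·ȳᵢ
plate | 45600.00 | 95.00 | 120.00 | 4332000.00 | 5472000.00
hole 1 | -3538.00 | 79.50 | 111.00 | -281271.00 | -392718.00
hole 2 | -3744.00 | 84.00 | 164.00 | -314496.00 | -614016.00
Σ | 38318.00 |  |  | 3736233.00 | 4465266.00
X̄ = 3736233.00 / 38318.00 = 97.51 cm
Ȳ = 4465266.00 / 38318.00 = 116.53 cm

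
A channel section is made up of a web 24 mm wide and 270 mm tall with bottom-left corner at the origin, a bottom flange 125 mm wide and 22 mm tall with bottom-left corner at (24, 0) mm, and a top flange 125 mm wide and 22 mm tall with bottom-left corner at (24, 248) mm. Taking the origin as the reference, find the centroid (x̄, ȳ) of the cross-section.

web: A = 24 × 270 = 6480.00, centroid at (12.00, 135.00).
bottom flange: A = 125 × 22 = 2750.00, centroid at (86.50, 11.00).
top flange: A = 125 × 22 = 2750.00, centroid at (86.50, 259.00).
ΣA = 11980.00 mm²
ΣAx̄ = (6480.00)(12.00) + (2750.00)(86.50) + (2750.00)(86.50) = 553510.00 mm³
ΣAȳ = (6480.00)(135.00) + (2750.00)(11.00) + (2750.00)(259.00) = 1617300.00 mm³
x̄ = 553510.00 / 11980.00 = 46.20 mm
ȳ = 1617300.00 / 11980.00 = 135.00 mm

x̄ = 46.20 mm, ȳ = 135.00 mm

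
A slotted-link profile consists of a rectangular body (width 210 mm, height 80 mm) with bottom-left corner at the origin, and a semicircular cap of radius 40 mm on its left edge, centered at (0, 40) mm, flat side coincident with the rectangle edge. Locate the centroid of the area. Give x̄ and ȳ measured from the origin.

x̄ = 89.13 mm, ȳ = 40.00 mm

rectangular body: A = 210 × 80 = 16800.00, centroid at (105.00, 40.00).
semicircular end: A = ½π·40² = 2513.27, centroid at (-16.98, 40.00).
ΣA = 19313.27 mm², ΣAx̄ = 1721333.33 mm³, ΣAȳ = 772530.96 mm³.
x̄ = 1721333.33/19313.27 = 89.13 mm; ȳ = 772530.96/19313.27 = 40.00 mm.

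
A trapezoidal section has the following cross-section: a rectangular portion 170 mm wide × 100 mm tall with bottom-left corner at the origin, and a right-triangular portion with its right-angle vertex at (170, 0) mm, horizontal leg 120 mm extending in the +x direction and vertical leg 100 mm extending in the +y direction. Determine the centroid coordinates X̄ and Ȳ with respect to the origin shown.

rectangular portion: A = 170 × 100 = 17000.00, centroid at (85.00, 50.00).
triangular portion: A = ½·120·100 = 6000.00, centroid at (210.00, 33.33).
ΣA = 23000.00 mm²
ΣAX̄ = (17000.00)(85.00) + (6000.00)(210.00) = 2705000.00 mm³
ΣAȲ = (17000.00)(50.00) + (6000.00)(33.33) = 1050000.00 mm³
X̄ = 2705000.00 / 23000.00 = 117.61 mm
Ȳ = 1050000.00 / 23000.00 = 45.65 mm

X̄ = 117.61 mm, Ȳ = 45.65 mm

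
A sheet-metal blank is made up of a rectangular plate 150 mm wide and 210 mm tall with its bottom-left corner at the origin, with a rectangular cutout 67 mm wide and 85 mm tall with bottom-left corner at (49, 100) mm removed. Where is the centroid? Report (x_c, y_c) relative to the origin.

plate: A = 150 × 210 = 31500.00, centroid at (75.00, 105.00).
hole: A = −(67 × 85) = -5695.00, centroid at (82.50, 142.50).
ΣA = 25805.00 mm²
ΣAx_c = (31500.00)(75.00) + (-5695.00)(82.50) = 1892662.50 mm³
ΣAy_c = (31500.00)(105.00) + (-5695.00)(142.50) = 2495962.50 mm³
x_c = 1892662.50 / 25805.00 = 73.34 mm
y_c = 2495962.50 / 25805.00 = 96.72 mm

x_c = 73.34 mm, y_c = 96.72 mm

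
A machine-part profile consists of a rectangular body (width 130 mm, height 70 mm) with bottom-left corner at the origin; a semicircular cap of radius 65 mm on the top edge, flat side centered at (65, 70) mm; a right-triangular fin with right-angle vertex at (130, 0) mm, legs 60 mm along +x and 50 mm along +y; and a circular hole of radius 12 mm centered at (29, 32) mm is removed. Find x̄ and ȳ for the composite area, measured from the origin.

x̄ = 73.57 mm, ȳ = 58.19 mm

rectangular body: A = 130 × 70 = 9100.00, centroid at (65.00, 35.00).
semicircular top: A = ½π·65² = 6636.61, centroid at (65.00, 97.59).
triangular fin: A = ½·60·50 = 1500.00, centroid at (150.00, 16.67).
hole: A = −π·12² = -452.39, centroid at (29.00, 32.00).
ΣA = 16784.23 mm², ΣAx̄ = 1234760.65 mm³, ΣAȳ = 976669.89 mm³.
x̄ = 1234760.65/16784.23 = 73.57 mm; ȳ = 976669.89/16784.23 = 58.19 mm.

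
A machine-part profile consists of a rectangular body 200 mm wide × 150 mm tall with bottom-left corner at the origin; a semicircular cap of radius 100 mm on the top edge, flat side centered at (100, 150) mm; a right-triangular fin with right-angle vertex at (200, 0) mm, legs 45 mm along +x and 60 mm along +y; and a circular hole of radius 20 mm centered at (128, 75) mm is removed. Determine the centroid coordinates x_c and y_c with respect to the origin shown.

rectangular body: A = 200 × 150 = 30000.00, centroid at (100.00, 75.00).
semicircular top: A = ½π·100² = 15707.96, centroid at (100.00, 192.44).
triangular fin: A = ½·45·60 = 1350.00, centroid at (215.00, 20.00).
hole: A = −π·20² = -1256.64, centroid at (128.00, 75.00).
ΣA = 45801.33 mm², ΣAx_c = 4700196.78 mm³, ΣAy_c = 5205613.38 mm³.
x_c = 4700196.78/45801.33 = 102.62 mm; y_c = 5205613.38/45801.33 = 113.66 mm.

x_c = 102.62 mm, y_c = 113.66 mm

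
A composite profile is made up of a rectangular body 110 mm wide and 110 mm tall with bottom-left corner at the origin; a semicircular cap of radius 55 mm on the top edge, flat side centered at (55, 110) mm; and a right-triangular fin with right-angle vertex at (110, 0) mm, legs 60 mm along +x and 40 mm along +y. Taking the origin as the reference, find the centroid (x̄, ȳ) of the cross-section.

rectangular body: A = 110 × 110 = 12100.00, centroid at (55.00, 55.00).
semicircular top: A = ½π·55² = 4751.66, centroid at (55.00, 133.34).
triangular fin: A = ½·60·40 = 1200.00, centroid at (130.00, 13.33).
ΣA = 18051.66 mm²
ΣAx̄ = (12100.00)(55.00) + (4751.66)(55.00) + (1200.00)(130.00) = 1082841.24 mm³
ΣAȳ = (12100.00)(55.00) + (4751.66)(133.34) + (1200.00)(13.33) = 1315099.14 mm³
x̄ = 1082841.24 / 18051.66 = 59.99 mm
ȳ = 1315099.14 / 18051.66 = 72.85 mm

x̄ = 59.99 mm, ȳ = 72.85 mm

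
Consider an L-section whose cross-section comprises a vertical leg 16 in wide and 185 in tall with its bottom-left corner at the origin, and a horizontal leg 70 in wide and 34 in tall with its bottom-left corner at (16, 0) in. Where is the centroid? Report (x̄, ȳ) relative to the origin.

vertical leg: A = 16 × 185 = 2960.00, centroid at (8.00, 92.50).
horizontal leg: A = 70 × 34 = 2380.00, centroid at (51.00, 17.00).
ΣA = 5340.00 in², ΣAx̄ = 145060.00 in³, ΣAȳ = 314260.00 in³.
x̄ = 145060.00/5340.00 = 27.16 in; ȳ = 314260.00/5340.00 = 58.85 in.

x̄ = 27.16 in, ȳ = 58.85 in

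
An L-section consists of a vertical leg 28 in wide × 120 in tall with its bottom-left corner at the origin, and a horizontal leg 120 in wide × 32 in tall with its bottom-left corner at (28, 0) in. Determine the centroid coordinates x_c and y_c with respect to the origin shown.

x_c = 53.47 in, y_c = 36.53 in

vertical leg: A = 28 × 120 = 3360.00, centroid at (14.00, 60.00).
horizontal leg: A = 120 × 32 = 3840.00, centroid at (88.00, 16.00).
ΣA = 7200.00 in², ΣAx_c = 384960.00 in³, ΣAy_c = 263040.00 in³.
x_c = 384960.00/7200.00 = 53.47 in; y_c = 263040.00/7200.00 = 36.53 in.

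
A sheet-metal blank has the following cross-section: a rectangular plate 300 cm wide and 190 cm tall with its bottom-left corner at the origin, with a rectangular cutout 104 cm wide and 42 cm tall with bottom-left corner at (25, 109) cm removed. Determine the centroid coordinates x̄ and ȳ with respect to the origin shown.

x̄ = 156.06 cm, ȳ = 92.10 cm

Part | A | x̄ᵢ | ȳᵢ | A·x̄ᵢ | A·ȳᵢ
plate | 57000.00 | 150.00 | 95.00 | 8550000.00 | 5415000.00
hole | -4368.00 | 77.00 | 130.00 | -336336.00 | -567840.00
Σ | 52632.00 |  |  | 8213664.00 | 4847160.00
x̄ = 8213664.00 / 52632.00 = 156.06 cm
ȳ = 4847160.00 / 52632.00 = 92.10 cm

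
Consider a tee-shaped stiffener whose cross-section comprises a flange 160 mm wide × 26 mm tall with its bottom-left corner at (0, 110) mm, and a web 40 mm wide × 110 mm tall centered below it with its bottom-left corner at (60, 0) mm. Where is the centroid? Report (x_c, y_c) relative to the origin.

Part | A | x̄ᵢ | ȳᵢ | A·x̄ᵢ | A·ȳᵢ
web | 4400.00 | 80.00 | 55.00 | 352000.00 | 242000.00
flange | 4160.00 | 80.00 | 123.00 | 332800.00 | 511680.00
Σ | 8560.00 |  |  | 684800.00 | 753680.00
x_c = 684800.00 / 8560.00 = 80.00 mm
y_c = 753680.00 / 8560.00 = 88.05 mm

x_c = 80.00 mm, y_c = 88.05 mm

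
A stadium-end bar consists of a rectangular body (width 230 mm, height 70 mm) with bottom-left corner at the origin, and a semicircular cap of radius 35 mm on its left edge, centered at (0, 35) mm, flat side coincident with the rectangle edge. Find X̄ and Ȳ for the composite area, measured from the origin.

X̄ = 101.14 mm, Ȳ = 35.00 mm

rectangular body: A = 230 × 70 = 16100.00, centroid at (115.00, 35.00).
semicircular end: A = ½π·35² = 1924.23, centroid at (-14.85, 35.00).
ΣA = 18024.23 mm², ΣAX̄ = 1822916.67 mm³, ΣAȲ = 630847.89 mm³.
X̄ = 1822916.67/18024.23 = 101.14 mm; Ȳ = 630847.89/18024.23 = 35.00 mm.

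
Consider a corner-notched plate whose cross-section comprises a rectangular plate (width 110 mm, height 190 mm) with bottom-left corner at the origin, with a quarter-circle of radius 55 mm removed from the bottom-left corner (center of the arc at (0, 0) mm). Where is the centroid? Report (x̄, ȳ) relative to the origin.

plate: A = 110 × 190 = 20900.00, centroid at (55.00, 95.00).
removed quarter-circle: A = −¼π·55² = -2375.83, centroid at (23.34, 23.34).
ΣA = 18524.17 mm², ΣAx̄ = 1094041.67 mm³, ΣAȳ = 1930041.67 mm³.
x̄ = 1094041.67/18524.17 = 59.06 mm; ȳ = 1930041.67/18524.17 = 104.19 mm.

x̄ = 59.06 mm, ȳ = 104.19 mm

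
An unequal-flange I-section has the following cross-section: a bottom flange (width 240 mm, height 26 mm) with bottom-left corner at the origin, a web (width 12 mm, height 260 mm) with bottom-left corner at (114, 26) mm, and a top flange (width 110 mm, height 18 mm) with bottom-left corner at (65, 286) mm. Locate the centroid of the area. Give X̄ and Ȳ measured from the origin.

X̄ = 120.00 mm, Ȳ = 101.58 mm

bottom flange: A = 240 × 26 = 6240.00, centroid at (120.00, 13.00).
web: A = 12 × 260 = 3120.00, centroid at (120.00, 156.00).
top flange: A = 110 × 18 = 1980.00, centroid at (120.00, 295.00).
ΣA = 11340.00 mm², ΣAX̄ = 1360800.00 mm³, ΣAȲ = 1151940.00 mm³.
X̄ = 1360800.00/11340.00 = 120.00 mm; Ȳ = 1151940.00/11340.00 = 101.58 mm.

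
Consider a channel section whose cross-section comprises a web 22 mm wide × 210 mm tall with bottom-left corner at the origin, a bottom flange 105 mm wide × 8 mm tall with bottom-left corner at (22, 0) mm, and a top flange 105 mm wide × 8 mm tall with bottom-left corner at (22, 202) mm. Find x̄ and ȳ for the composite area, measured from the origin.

web: A = 22 × 210 = 4620.00, centroid at (11.00, 105.00).
bottom flange: A = 105 × 8 = 840.00, centroid at (74.50, 4.00).
top flange: A = 105 × 8 = 840.00, centroid at (74.50, 206.00).
ΣA = 6300.00 mm²
ΣAx̄ = (4620.00)(11.00) + (840.00)(74.50) + (840.00)(74.50) = 175980.00 mm³
ΣAȳ = (4620.00)(105.00) + (840.00)(4.00) + (840.00)(206.00) = 661500.00 mm³
x̄ = 175980.00 / 6300.00 = 27.93 mm
ȳ = 661500.00 / 6300.00 = 105.00 mm

x̄ = 27.93 mm, ȳ = 105.00 mm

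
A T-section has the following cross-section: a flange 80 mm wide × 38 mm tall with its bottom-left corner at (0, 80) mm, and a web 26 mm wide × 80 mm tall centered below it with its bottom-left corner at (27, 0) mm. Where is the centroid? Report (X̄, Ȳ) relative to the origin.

X̄ = 40.00 mm, Ȳ = 75.03 mm

web: A = 26 × 80 = 2080.00, centroid at (40.00, 40.00).
flange: A = 80 × 38 = 3040.00, centroid at (40.00, 99.00).
ΣA = 5120.00 mm²
ΣAX̄ = (2080.00)(40.00) + (3040.00)(40.00) = 204800.00 mm³
ΣAȲ = (2080.00)(40.00) + (3040.00)(99.00) = 384160.00 mm³
X̄ = 204800.00 / 5120.00 = 40.00 mm
Ȳ = 384160.00 / 5120.00 = 75.03 mm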